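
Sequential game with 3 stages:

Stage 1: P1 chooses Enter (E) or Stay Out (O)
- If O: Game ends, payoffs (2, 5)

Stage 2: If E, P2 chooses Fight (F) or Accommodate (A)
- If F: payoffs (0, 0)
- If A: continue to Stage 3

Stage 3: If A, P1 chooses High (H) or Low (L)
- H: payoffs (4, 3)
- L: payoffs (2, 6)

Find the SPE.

SPE: (E, A, H); Outcome (4, 3)

Work:
Stage 3: P1 chooses H (4 vs 2)
Stage 2: P2: F->0, A->3 (anticipating H). Choose A
Stage 1: P1: O->2, E->4 (anticipating A, H). Choose E
SPE path: E -> A -> H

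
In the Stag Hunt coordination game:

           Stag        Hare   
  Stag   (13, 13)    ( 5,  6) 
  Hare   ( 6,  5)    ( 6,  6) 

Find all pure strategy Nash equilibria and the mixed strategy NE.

Pure NE: (Stag, Stag) and (Hare, Hare); Mixed NE: p = 0.125, q = 0.125

Work:
Check pure NE:
(Stag, Stag): (13, 13) - no unilateral deviation beneficial
(Hare, Hare): (6, 6) - no unilateral deviation beneficial
Mixed NE: P1 plays Stag with p = 0.125, P2 plays Stag with q = 0.125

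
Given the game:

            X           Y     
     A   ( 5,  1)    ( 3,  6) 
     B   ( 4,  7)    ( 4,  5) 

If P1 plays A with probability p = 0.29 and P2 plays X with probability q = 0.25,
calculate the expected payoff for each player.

E[P1] = 3.855, E[P2] = 5.2825

Work:
E[P1] = p·q·π₁(A,X) + p·(1-q)·π₁(A,Y) + (1-p)·q·π₁(B,X) + (1-p)·(1-q)·π₁(B,Y)
= 0.29·0.25·5 + 0.29·0.75·3 + 0.71·0.25·4 + 0.71·0.75·4
= 3.855

E[P2] = 5.2825 (similar calculation)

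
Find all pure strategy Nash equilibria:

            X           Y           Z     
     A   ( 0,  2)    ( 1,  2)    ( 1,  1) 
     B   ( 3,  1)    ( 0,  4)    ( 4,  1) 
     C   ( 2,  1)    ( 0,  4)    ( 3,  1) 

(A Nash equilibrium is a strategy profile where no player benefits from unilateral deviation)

Nash equilibrium: (A, Y)

Work:
Best responses:
  P1 vs X: payoffs [0, 3, 2] → best response B (payoff 3)
  P1 vs Y: payoffs [1, 0, 0] → best response A (payoff 1)
  P1 vs Z: payoffs [1, 4, 3] → best response B (payoff 4)
  P2 vs A: payoffs [2, 2, 1] → best response X/Y (payoff 2)
  P2 vs B: payoffs [1, 4, 1] → best response Y (payoff 4)
  P2 vs C: payoffs [1, 4, 1] → best response Y (payoff 4)
Mutual best responses: (A,Y) → Nash equilibria.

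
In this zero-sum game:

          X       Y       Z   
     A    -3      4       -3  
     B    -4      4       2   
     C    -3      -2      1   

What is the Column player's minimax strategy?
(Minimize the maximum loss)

Column should play X, value = -3

Work:
Column player minimizes Row's maximum payoff:
Column X: max payoff to Row = -3
Column Y: max payoff to Row = 4
Column Z: max payoff to Row = 2
Minimum is -3, achieved by column X.
Minimax strategy: X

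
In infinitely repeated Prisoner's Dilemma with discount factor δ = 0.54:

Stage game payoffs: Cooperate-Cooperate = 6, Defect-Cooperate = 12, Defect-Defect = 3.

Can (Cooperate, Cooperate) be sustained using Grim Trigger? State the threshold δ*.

δ* = 0.6667; since δ = 0.54 < 0.6667, cooperation cannot be sustained

Work:
For Grim Trigger:
Cooperate forever: 6/(1-δ)
Defect then punished: 12 + 3·δ/(1-δ)
Need: 6/(1-δ) ≥ 12 + 3·δ/(1-δ)
Solving: δ ≥ (T-R)/(T-P) = (12-6)/(12-3) = 0.6667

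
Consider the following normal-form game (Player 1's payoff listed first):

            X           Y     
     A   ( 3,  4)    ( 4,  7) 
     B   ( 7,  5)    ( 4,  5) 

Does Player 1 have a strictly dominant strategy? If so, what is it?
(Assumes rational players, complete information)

No strictly dominant strategy exists for Player 1

Work:
A strategy strictly dominates another if it gives a strictly higher payoff against every opponent action. Compare each pair of P1's strategies column-by-column:
  A vs B: [3 vs 7, 4 vs 4] → A does not strictly dominate B (column X: 3 ≤ 7)
  B vs A: [7 vs 3, 4 vs 4] → B does not strictly dominate A (column Y: 4 ≤ 4)
No single strategy strictly dominates all others → no strictly dominant strategy.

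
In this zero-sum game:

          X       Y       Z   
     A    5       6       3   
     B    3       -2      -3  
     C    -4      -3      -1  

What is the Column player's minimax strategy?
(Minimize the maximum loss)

Column should play Z, value = 3

Work:
Column player minimizes Row's maximum payoff:
Column X: max payoff to Row = 5
Column Y: max payoff to Row = 6
Column Z: max payoff to Row = 3
Minimum is 3, achieved by column Z.
Minimax strategy: Z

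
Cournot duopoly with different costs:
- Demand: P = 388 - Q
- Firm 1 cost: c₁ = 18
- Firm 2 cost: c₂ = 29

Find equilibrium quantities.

q₁* = 127.0, q₂* = 116.0

Work:
Reaction: q₁ = (388 - 18 - q₂)/2
Reaction: q₂ = (388 - 29 - q₁)/2
Solve simultaneously:
q₁* = (388 - 2×18 + 29)/3 = 127.0
q₂* = (388 - 2×29 + 18)/3 = 116.0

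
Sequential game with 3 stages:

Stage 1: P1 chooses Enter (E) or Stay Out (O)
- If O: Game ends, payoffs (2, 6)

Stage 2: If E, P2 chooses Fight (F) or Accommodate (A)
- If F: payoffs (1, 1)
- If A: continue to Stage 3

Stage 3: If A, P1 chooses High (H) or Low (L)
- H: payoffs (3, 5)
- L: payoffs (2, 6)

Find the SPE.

SPE: (E, A, H); Outcome (3, 5)

Work:
Stage 3: P1 chooses H (3 vs 2)
Stage 2: P2: F->1, A->5 (anticipating H). Choose A
Stage 1: P1: O->2, E->3 (anticipating A, H). Choose E
SPE path: E -> A -> H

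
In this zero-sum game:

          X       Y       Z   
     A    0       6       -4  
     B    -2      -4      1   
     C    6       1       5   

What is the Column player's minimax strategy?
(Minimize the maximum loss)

Column should play Z, value = 5

Work:
Column player minimizes Row's maximum payoff:
Column X: max payoff to Row = 6
Column Y: max payoff to Row = 6
Column Z: max payoff to Row = 5
Minimum is 5, achieved by column Z.
Minimax strategy: Z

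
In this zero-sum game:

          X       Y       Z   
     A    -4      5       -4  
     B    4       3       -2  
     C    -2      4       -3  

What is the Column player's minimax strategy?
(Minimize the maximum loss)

Column should play Z, value = -2

Work:
Column player minimizes Row's maximum payoff:
Column X: max payoff to Row = 4
Column Y: max payoff to Row = 5
Column Z: max payoff to Row = -2
Minimum is -2, achieved by column Z.
Minimax strategy: Z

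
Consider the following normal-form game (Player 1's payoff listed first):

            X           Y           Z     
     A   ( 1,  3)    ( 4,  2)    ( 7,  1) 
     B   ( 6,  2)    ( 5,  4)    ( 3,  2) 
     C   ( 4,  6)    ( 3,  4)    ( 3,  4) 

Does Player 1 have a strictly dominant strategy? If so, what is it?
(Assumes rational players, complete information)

No strictly dominant strategy exists for Player 1

Work:
A strategy strictly dominates another if it gives a strictly higher payoff against every opponent action. Compare each pair of P1's strategies column-by-column:
  A vs B: [1 vs 6, 4 vs 5, 7 vs 3] → A does not strictly dominate B (column X: 1 ≤ 6)
  A vs C: [1 vs 4, 4 vs 3, 7 vs 3] → A does not strictly dominate C (column X: 1 ≤ 4)
  B vs A: [6 vs 1, 5 vs 4, 3 vs 7] → B does not strictly dominate A (column Z: 3 ≤ 7)
  B vs C: [6 vs 4, 5 vs 3, 3 vs 3] → B does not strictly dominate C (column Z: 3 ≤ 3)
  C vs A: [4 vs 1, 3 vs 4, 3 vs 7] → C does not strictly dominate A (column Y: 3 ≤ 4)
  C vs B: [4 vs 6, 3 vs 5, 3 vs 3] → C does not strictly dominate B (column X: 4 ≤ 6)
No single strategy strictly dominates all others → no strictly dominant strategy.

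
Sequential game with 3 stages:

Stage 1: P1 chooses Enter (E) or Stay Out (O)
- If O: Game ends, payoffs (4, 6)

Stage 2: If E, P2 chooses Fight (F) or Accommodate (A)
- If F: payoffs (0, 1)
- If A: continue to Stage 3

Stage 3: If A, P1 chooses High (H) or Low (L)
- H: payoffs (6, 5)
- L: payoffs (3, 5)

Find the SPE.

SPE: (E, A, H); Outcome (6, 5)

Work:
Stage 3: P1 chooses H (6 vs 3)
Stage 2: P2: F->1, A->5 (anticipating H). Choose A
Stage 1: P1: O->4, E->6 (anticipating A, H). Choose E
SPE path: E -> A -> H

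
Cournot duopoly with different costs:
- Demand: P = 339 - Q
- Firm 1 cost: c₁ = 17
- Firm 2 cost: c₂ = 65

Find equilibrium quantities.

q₁* = 123.33, q₂* = 75.33

Work:
Reaction: q₁ = (339 - 17 - q₂)/2
Reaction: q₂ = (339 - 65 - q₁)/2
Solve simultaneously:
q₁* = (339 - 2×17 + 65)/3 = 123.33
q₂* = (339 - 2×65 + 17)/3 = 75.33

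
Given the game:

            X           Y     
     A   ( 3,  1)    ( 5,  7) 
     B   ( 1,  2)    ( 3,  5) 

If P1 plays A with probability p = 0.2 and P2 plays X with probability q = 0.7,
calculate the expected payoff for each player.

E[P1] = 2.0, E[P2] = 2.88

Work:
E[P1] = p·q·π₁(A,X) + p·(1-q)·π₁(A,Y) + (1-p)·q·π₁(B,X) + (1-p)·(1-q)·π₁(B,Y)
= 0.2·0.7·3 + 0.2·0.3·5 + 0.8·0.7·1 + 0.8·0.3·3
= 2.0

E[P2] = 2.88 (similar calculation)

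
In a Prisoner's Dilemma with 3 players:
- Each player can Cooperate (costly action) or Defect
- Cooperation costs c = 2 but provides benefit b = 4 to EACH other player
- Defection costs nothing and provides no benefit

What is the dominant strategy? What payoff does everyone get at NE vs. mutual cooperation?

Dominant: Defect; NE payoff = 0; Coop payoff = 6

Work:
Defect dominates (saves cost c = 2, benefit to others is external)
NE: All defect → everyone gets 0
If all cooperate: each receives (2)×4 - 2 = 6
Social dilemma: 6 > 0 but NE gives 0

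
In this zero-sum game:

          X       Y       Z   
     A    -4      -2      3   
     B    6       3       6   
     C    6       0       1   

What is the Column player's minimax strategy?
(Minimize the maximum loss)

Column should play Y, value = 3

Work:
Column player minimizes Row's maximum payoff:
Column X: max payoff to Row = 6
Column Y: max payoff to Row = 3
Column Z: max payoff to Row = 6
Minimum is 3, achieved by column Y.
Minimax strategy: Y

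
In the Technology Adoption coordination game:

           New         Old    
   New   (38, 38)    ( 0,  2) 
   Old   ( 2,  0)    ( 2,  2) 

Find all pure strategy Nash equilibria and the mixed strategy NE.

Pure NE: (New, New) and (Old, Old); Mixed NE: p = 0.0526, q = 0.0526

Work:
Check pure NE:
(New, New): (38, 38) - no unilateral deviation beneficial
(Old, Old): (2, 2) - no unilateral deviation beneficial
Mixed NE: P1 plays New with p = 0.0526, P2 plays New with q = 0.0526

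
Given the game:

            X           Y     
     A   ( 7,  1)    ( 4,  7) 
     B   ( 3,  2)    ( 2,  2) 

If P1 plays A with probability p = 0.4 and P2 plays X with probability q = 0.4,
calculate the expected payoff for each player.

E[P1] = 3.52, E[P2] = 3.04

Work:
E[P1] = p·q·π₁(A,X) + p·(1-q)·π₁(A,Y) + (1-p)·q·π₁(B,X) + (1-p)·(1-q)·π₁(B,Y)
= 0.4·0.4·7 + 0.4·0.6·4 + 0.6·0.4·3 + 0.6·0.6·2
= 3.52

E[P2] = 3.04 (similar calculation)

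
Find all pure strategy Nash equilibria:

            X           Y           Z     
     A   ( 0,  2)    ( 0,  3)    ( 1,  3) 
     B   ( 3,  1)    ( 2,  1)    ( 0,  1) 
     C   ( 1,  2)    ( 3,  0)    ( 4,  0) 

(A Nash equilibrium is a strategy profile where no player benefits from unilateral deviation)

Nash equilibrium: (B, X)

Work:
Best responses:
  P1 vs X: payoffs [0, 3, 1] → best response B (payoff 3)
  P1 vs Y: payoffs [0, 2, 3] → best response C (payoff 3)
  P1 vs Z: payoffs [1, 0, 4] → best response C (payoff 4)
  P2 vs A: payoffs [2, 3, 3] → best response Y/Z (payoff 3)
  P2 vs B: payoffs [1, 1, 1] → best response X/Y/Z (payoff 1)
  P2 vs C: payoffs [2, 0, 0] → best response X (payoff 2)
Mutual best responses: (B,X) → Nash equilibria.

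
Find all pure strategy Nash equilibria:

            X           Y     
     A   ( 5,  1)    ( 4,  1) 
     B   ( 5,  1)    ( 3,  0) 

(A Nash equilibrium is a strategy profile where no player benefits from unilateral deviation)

Nash equilibrium: (A, X), (A, Y), (B, X)

Work:
Best responses:
  P1 vs X: payoffs [5, 5] → best response A/B (payoff 5)
  P1 vs Y: payoffs [4, 3] → best response A (payoff 4)
  P2 vs A: payoffs [1, 1] → best response X/Y (payoff 1)
  P2 vs B: payoffs [1, 0] → best response X (payoff 1)
Mutual best responses: (A,X), (A,Y), (B,X) → Nash equilibria.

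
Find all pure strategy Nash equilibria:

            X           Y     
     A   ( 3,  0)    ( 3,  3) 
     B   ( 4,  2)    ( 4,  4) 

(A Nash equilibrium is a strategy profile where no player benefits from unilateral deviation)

Nash equilibrium: (B, Y)

Work:
Best responses:
  P1 vs X: payoffs [3, 4] → best response B (payoff 4)
  P1 vs Y: payoffs [3, 4] → best response B (payoff 4)
  P2 vs A: payoffs [0, 3] → best response Y (payoff 3)
  P2 vs B: payoffs [2, 4] → best response Y (payoff 4)
Mutual best responses: (B,Y) → Nash equilibria.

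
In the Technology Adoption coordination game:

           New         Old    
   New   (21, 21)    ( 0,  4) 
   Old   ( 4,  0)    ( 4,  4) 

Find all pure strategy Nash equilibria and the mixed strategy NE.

Pure NE: (New, New) and (Old, Old); Mixed NE: p = 0.1905, q = 0.1905

Work:
Check pure NE:
(New, New): (21, 21) - no unilateral deviation beneficial
(Old, Old): (4, 4) - no unilateral deviation beneficial
Mixed NE: P1 plays New with p = 0.1905, P2 plays New with q = 0.1905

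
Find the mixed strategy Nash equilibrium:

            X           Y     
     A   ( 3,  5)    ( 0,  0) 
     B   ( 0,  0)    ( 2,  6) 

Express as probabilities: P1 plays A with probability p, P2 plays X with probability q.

p = 0.5455, q = 0.4

Work:
Find probabilities that make opponent indifferent:
P2 chooses q to make P1 indifferent between A and B
P1 chooses p to make P2 indifferent between X and Y
Mixed NE: P1 plays (A: 0.5455, B: 0.4545), P2 plays (X: 0.4, Y: 0.6)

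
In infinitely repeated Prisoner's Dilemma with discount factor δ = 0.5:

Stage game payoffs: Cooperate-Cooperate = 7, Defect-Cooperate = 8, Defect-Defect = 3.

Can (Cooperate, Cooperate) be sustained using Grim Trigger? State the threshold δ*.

δ* = 0.2; since δ = 0.5 ≥ 0.2, cooperation can be sustained

Work:
For Grim Trigger:
Cooperate forever: 7/(1-δ)
Defect then punished: 8 + 3·δ/(1-δ)
Need: 7/(1-δ) ≥ 8 + 3·δ/(1-δ)
Solving: δ ≥ (T-R)/(T-P) = (8-7)/(8-3) = 0.2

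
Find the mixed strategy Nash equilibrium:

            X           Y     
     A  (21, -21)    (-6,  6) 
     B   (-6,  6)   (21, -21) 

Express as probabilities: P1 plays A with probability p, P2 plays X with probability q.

p = 0.5, q = 0.5

Work:
Find probabilities that make opponent indifferent:
P2 chooses q to make P1 indifferent between A and B
P1 chooses p to make P2 indifferent between X and Y
Mixed NE: P1 plays (A: 0.5, B: 0.5), P2 plays (X: 0.5, Y: 0.5)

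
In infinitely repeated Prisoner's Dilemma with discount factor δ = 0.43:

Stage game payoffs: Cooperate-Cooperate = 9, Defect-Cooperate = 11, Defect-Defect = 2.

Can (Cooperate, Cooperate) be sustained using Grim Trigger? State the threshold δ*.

δ* = 0.2222; since δ = 0.43 ≥ 0.2222, cooperation can be sustained

Work:
For Grim Trigger:
Cooperate forever: 9/(1-δ)
Defect then punished: 11 + 2·δ/(1-δ)
Need: 9/(1-δ) ≥ 11 + 2·δ/(1-δ)
Solving: δ ≥ (T-R)/(T-P) = (11-9)/(11-2) = 0.2222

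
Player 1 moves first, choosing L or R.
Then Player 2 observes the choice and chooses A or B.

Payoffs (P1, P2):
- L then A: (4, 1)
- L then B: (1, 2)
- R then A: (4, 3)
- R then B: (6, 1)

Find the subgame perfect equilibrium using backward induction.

P1 plays R, P2 plays B after L and A after R; Payoff (4, 3)

Work:
Backward induction:
After L: P2 chooses B → P1 gets 1
After R: P2 chooses A → P1 gets 4
P1 chooses R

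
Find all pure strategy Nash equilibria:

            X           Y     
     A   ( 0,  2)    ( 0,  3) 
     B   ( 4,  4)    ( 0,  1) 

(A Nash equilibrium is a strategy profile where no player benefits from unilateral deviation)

Nash equilibrium: (A, Y), (B, X)

Work:
Best responses:
  P1 vs X: payoffs [0, 4] → best response B (payoff 4)
  P1 vs Y: payoffs [0, 0] → best response A/B (payoff 0)
  P2 vs A: payoffs [2, 3] → best response Y (payoff 3)
  P2 vs B: payoffs [4, 1] → best response X (payoff 4)
Mutual best responses: (A,Y), (B,X) → Nash equilibria.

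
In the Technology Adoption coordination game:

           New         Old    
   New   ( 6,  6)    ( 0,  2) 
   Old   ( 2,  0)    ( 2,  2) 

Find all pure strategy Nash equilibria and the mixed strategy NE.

Pure NE: (New, New) and (Old, Old); Mixed NE: p = 0.3333, q = 0.3333

Work:
Check pure NE:
(New, New): (6, 6) - no unilateral deviation beneficial
(Old, Old): (2, 2) - no unilateral deviation beneficial
Mixed NE: P1 plays New with p = 0.3333, P2 plays New with q = 0.3333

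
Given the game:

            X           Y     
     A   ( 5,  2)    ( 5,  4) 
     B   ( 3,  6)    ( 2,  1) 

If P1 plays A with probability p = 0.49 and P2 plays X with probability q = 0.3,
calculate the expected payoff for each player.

E[P1] = 3.623, E[P2] = 2.941

Work:
E[P1] = p·q·π₁(A,X) + p·(1-q)·π₁(A,Y) + (1-p)·q·π₁(B,X) + (1-p)·(1-q)·π₁(B,Y)
= 0.49·0.3·5 + 0.49·0.7·5 + 0.51·0.3·3 + 0.51·0.7·2
= 3.623

E[P2] = 2.941 (similar calculation)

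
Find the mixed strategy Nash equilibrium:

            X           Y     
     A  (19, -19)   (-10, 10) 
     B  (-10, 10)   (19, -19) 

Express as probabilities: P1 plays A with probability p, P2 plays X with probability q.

p = 0.5, q = 0.5

Work:
Find probabilities that make opponent indifferent:
P2 chooses q to make P1 indifferent between A and B
P1 chooses p to make P2 indifferent between X and Y
Mixed NE: P1 plays (A: 0.5, B: 0.5), P2 plays (X: 0.5, Y: 0.5)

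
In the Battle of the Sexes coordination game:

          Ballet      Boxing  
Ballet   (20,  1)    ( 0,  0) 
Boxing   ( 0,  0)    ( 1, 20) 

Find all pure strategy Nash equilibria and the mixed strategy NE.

Pure NE: (Ballet, Ballet) and (Boxing, Boxing); Mixed NE: p = 0.9524, q = 0.0476

Work:
Check pure NE:
(Ballet, Ballet): (20, 1) - no unilateral deviation beneficial
(Boxing, Boxing): (1, 20) - no unilateral deviation beneficial
Mixed NE: P1 plays Ballet with p = 0.9524, P2 plays Ballet with q = 0.0476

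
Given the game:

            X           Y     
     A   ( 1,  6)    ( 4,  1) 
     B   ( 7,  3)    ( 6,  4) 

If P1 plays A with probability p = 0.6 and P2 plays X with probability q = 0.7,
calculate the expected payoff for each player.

E[P1] = 3.82, E[P2] = 4.02

Work:
E[P1] = p·q·π₁(A,X) + p·(1-q)·π₁(A,Y) + (1-p)·q·π₁(B,X) + (1-p)·(1-q)·π₁(B,Y)
= 0.6·0.7·1 + 0.6·0.3·4 + 0.4·0.7·7 + 0.4·0.3·6
= 3.82

E[P2] = 4.02 (similar calculation)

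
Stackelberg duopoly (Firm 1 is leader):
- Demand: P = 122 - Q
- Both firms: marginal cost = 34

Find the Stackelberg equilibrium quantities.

q₁* (leader) = 44.0, q₂* (follower) = 22.0

Work:
Follower's reaction: q₂ = (a - c - q₁)/2
Leader substitutes: π₁ = q₁·(a - q₁ - (a-c-q₁)/2 - c)
FOC: q₁* = (122 - 34)/2 = 44.00
Then: q₂* = (122 - 34 - 44.0)/2 = 22.00
Leader has first-mover advantage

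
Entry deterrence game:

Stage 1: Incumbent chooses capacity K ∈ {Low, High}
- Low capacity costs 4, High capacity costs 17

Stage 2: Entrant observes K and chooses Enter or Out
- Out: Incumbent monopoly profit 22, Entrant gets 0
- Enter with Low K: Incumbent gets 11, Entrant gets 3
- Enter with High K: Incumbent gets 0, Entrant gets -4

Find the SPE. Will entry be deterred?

SPE: (Low, Enter|Low, Out|High); Entry not deterred. Incumbent net profit = 7, Entrant gets 3

Work:
After Low K: Entrant enters (3 > 0)
After High K: Entrant stays out (-4 < 0)
Incumbent: Low → 11−4=7, High → 22−17=5
Incumbent chooses Low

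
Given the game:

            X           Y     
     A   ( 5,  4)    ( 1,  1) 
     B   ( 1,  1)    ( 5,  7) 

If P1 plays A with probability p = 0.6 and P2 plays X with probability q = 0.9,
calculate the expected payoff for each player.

E[P1] = 3.32, E[P2] = 2.86

Work:
E[P1] = p·q·π₁(A,X) + p·(1-q)·π₁(A,Y) + (1-p)·q·π₁(B,X) + (1-p)·(1-q)·π₁(B,Y)
= 0.6·0.9·5 + 0.6·0.1·1 + 0.4·0.9·1 + 0.4·0.1·5
= 3.32

E[P2] = 2.86 (similar calculation)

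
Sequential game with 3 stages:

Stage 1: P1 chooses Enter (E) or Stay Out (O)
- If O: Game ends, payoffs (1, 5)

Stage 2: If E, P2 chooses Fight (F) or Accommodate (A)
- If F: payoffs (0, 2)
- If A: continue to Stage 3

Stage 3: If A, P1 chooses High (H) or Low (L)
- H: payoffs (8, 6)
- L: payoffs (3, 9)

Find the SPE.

SPE: (E, A, H); Outcome (8, 6)

Work:
Stage 3: P1 chooses H (8 vs 3)
Stage 2: P2: F->2, A->6 (anticipating H). Choose A
Stage 1: P1: O->1, E->8 (anticipating A, H). Choose E
SPE path: E -> A -> H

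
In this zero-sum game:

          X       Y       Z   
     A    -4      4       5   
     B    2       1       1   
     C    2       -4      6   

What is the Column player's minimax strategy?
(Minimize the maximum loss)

Column should play X, value = 2

Work:
Column player minimizes Row's maximum payoff:
Column X: max payoff to Row = 2
Column Y: max payoff to Row = 4
Column Z: max payoff to Row = 6
Minimum is 2, achieved by column X.
Minimax strategy: X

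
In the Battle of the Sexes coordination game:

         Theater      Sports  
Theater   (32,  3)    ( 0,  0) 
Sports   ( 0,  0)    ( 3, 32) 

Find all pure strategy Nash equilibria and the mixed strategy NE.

Pure NE: (Theater, Theater) and (Sports, Sports); Mixed NE: p = 0.9143, q = 0.0857

Work:
Check pure NE:
(Theater, Theater): (32, 3) - no unilateral deviation beneficial
(Sports, Sports): (3, 32) - no unilateral deviation beneficial
Mixed NE: P1 plays Theater with p = 0.9143, P2 plays Theater with q = 0.0857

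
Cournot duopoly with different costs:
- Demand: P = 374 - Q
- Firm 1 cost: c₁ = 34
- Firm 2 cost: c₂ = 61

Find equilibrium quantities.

q₁* = 122.33, q₂* = 95.33

Work:
Reaction: q₁ = (374 - 34 - q₂)/2
Reaction: q₂ = (374 - 61 - q₁)/2
Solve simultaneously:
q₁* = (374 - 2×34 + 61)/3 = 122.33
q₂* = (374 - 2×61 + 34)/3 = 95.33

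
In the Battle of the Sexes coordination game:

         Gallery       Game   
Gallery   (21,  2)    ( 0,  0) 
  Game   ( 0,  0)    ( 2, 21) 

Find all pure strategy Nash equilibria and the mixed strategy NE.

Pure NE: (Gallery, Gallery) and (Game, Game); Mixed NE: p = 0.913, q = 0.087

Work:
Check pure NE:
(Gallery, Gallery): (21, 2) - no unilateral deviation beneficial
(Game, Game): (2, 21) - no unilateral deviation beneficial
Mixed NE: P1 plays Gallery with p = 0.913, P2 plays Gallery with q = 0.087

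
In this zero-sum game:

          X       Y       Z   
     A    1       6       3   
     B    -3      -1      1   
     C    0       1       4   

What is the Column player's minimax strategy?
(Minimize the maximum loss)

Column should play X, value = 1

Work:
Column player minimizes Row's maximum payoff:
Column X: max payoff to Row = 1
Column Y: max payoff to Row = 6
Column Z: max payoff to Row = 4
Minimum is 1, achieved by column X.
Minimax strategy: X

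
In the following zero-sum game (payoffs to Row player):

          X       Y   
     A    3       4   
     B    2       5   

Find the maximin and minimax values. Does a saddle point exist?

Maximin = 3, Minimax = 3, Saddle: True

Work:
Row minimums: [3, 2] → maximin = 3
Column maximums: [3, 5] → minimax = 3
Saddle point exists! Game value = 3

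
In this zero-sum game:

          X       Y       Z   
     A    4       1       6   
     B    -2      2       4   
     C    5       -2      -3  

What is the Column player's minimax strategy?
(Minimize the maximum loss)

Column should play Y, value = 2

Work:
Column player minimizes Row's maximum payoff:
Column X: max payoff to Row = 5
Column Y: max payoff to Row = 2
Column Z: max payoff to Row = 6
Minimum is 2, achieved by column Y.
Minimax strategy: Y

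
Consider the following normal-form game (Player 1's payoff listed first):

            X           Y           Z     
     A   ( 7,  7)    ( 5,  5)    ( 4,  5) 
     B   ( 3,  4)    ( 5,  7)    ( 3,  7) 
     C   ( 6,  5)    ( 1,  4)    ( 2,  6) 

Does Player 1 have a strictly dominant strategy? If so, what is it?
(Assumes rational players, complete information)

No strictly dominant strategy exists for Player 1

Work:
A strategy strictly dominates another if it gives a strictly higher payoff against every opponent action. Compare each pair of P1's strategies column-by-column:
  A vs B: [7 vs 3, 5 vs 5, 4 vs 3] → A does not strictly dominate B (column Y: 5 ≤ 5)
  A vs C: [7 vs 6, 5 vs 1, 4 vs 2] → A strictly dominates C
  B vs A: [3 vs 7, 5 vs 5, 3 vs 4] → B does not strictly dominate A (column X: 3 ≤ 7)
  B vs C: [3 vs 6, 5 vs 1, 3 vs 2] → B does not strictly dominate C (column X: 3 ≤ 6)
  C vs A: [6 vs 7, 1 vs 5, 2 vs 4] → C does not strictly dominate A (column X: 6 ≤ 7)
  C vs B: [6 vs 3, 1 vs 5, 2 vs 3] → C does not strictly dominate B (column Y: 1 ≤ 5)
No single strategy strictly dominates all others → no strictly dominant strategy.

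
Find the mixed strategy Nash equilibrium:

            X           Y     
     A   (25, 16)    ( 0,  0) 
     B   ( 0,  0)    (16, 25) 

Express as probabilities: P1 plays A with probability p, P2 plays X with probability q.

p = 0.6098, q = 0.3902

Work:
Find probabilities that make opponent indifferent:
P2 chooses q to make P1 indifferent between A and B
P1 chooses p to make P2 indifferent between X and Y
Mixed NE: P1 plays (A: 0.6098, B: 0.3902), P2 plays (X: 0.3902, Y: 0.6098)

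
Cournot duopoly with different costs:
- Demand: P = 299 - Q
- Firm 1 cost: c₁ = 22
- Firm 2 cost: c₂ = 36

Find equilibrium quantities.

q₁* = 97.0, q₂* = 83.0

Work:
Reaction: q₁ = (299 - 22 - q₂)/2
Reaction: q₂ = (299 - 36 - q₁)/2
Solve simultaneously:
q₁* = (299 - 2×22 + 36)/3 = 97.0
q₂* = (299 - 2×36 + 22)/3 = 83.0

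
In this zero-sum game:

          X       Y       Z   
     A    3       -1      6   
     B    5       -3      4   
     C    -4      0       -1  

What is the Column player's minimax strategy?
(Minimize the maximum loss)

Column should play Y, value = 0

Work:
Column player minimizes Row's maximum payoff:
Column X: max payoff to Row = 5
Column Y: max payoff to Row = 0
Column Z: max payoff to Row = 6
Minimum is 0, achieved by column Y.
Minimax strategy: Y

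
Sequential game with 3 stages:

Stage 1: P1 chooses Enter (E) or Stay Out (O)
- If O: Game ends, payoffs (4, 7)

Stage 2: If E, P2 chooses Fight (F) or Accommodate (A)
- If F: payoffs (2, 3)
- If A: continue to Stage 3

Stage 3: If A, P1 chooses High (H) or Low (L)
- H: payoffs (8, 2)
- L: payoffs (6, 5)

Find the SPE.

SPE: (O, F, H); Outcome (4, 7)

Work:
Stage 3: P1 chooses H (8 vs 6)
Stage 2: P2: F->3, A->2 (anticipating H). Choose F
Stage 1: P1: O->4, E->2 (anticipating F, H). Choose O
SPE path: O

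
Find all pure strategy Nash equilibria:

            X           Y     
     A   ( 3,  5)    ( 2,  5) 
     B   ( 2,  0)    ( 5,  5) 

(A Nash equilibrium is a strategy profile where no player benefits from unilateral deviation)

Nash equilibrium: (A, X), (B, Y)

Work:
Best responses:
  P1 vs X: payoffs [3, 2] → best response A (payoff 3)
  P1 vs Y: payoffs [2, 5] → best response B (payoff 5)
  P2 vs A: payoffs [5, 5] → best response X/Y (payoff 5)
  P2 vs B: payoffs [0, 5] → best response Y (payoff 5)
Mutual best responses: (A,X), (B,Y) → Nash equilibria.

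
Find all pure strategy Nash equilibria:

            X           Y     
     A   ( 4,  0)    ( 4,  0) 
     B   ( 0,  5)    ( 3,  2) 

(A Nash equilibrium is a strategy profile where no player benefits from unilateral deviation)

Nash equilibrium: (A, X), (A, Y)

Work:
Best responses:
  P1 vs X: payoffs [4, 0] → best response A (payoff 4)
  P1 vs Y: payoffs [4, 3] → best response A (payoff 4)
  P2 vs A: payoffs [0, 0] → best response X/Y (payoff 0)
  P2 vs B: payoffs [5, 2] → best response X (payoff 5)
Mutual best responses: (A,X), (A,Y) → Nash equilibria.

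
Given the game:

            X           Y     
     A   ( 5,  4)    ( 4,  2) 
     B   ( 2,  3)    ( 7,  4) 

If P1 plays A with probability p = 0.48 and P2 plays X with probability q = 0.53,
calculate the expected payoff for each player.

E[P1] = 4.4364, E[P2] = 3.2732

Work:
E[P1] = p·q·π₁(A,X) + p·(1-q)·π₁(A,Y) + (1-p)·q·π₁(B,X) + (1-p)·(1-q)·π₁(B,Y)
= 0.48·0.53·5 + 0.48·0.47·4 + 0.52·0.53·2 + 0.52·0.47·7
= 4.4364

E[P2] = 3.2732 (similar calculation)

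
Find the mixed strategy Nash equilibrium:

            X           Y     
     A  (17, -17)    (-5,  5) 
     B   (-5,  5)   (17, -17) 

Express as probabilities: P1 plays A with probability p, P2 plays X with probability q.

p = 0.5, q = 0.5

Work:
Find probabilities that make opponent indifferent:
P2 chooses q to make P1 indifferent between A and B
P1 chooses p to make P2 indifferent between X and Y
Mixed NE: P1 plays (A: 0.5, B: 0.5), P2 plays (X: 0.5, Y: 0.5)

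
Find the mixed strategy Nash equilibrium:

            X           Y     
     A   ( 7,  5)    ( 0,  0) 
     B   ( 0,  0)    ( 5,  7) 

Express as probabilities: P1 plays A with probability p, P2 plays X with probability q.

p = 0.5833, q = 0.4167

Work:
Find probabilities that make opponent indifferent:
P2 chooses q to make P1 indifferent between A and B
P1 chooses p to make P2 indifferent between X and Y
Mixed NE: P1 plays (A: 0.5833, B: 0.4167), P2 plays (X: 0.4167, Y: 0.5833)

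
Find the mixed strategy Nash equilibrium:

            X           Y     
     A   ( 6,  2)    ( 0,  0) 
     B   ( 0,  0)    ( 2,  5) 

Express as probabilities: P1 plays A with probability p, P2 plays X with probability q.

p = 0.7143, q = 0.25

Work:
Find probabilities that make opponent indifferent:
P2 chooses q to make P1 indifferent between A and B
P1 chooses p to make P2 indifferent between X and Y
Mixed NE: P1 plays (A: 0.7143, B: 0.2857), P2 plays (X: 0.25, Y: 0.75)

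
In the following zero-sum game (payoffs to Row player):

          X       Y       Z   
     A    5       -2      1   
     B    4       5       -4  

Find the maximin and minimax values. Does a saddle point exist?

Maximin = -2, Minimax = 1, Saddle: False

Work:
Row minimums: [-2, -4] → maximin = -2
Column maximums: [5, 5, 1] → minimax = 1
No saddle point (maximin ≠ minimax). Mixed strategy needed.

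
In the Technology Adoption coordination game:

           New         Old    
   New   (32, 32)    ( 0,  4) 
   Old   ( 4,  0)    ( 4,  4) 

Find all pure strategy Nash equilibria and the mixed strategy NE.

Pure NE: (New, New) and (Old, Old); Mixed NE: p = 0.125, q = 0.125

Work:
Check pure NE:
(New, New): (32, 32) - no unilateral deviation beneficial
(Old, Old): (4, 4) - no unilateral deviation beneficial
Mixed NE: P1 plays New with p = 0.125, P2 plays New with q = 0.125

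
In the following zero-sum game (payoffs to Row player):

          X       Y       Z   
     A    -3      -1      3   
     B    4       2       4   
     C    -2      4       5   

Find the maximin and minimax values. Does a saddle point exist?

Maximin = 2, Minimax = 4, Saddle: False

Work:
Row minimums: [-3, 2, -2] → maximin = 2
Column maximums: [4, 4, 5] → minimax = 4
No saddle point (maximin ≠ minimax). Mixed strategy needed.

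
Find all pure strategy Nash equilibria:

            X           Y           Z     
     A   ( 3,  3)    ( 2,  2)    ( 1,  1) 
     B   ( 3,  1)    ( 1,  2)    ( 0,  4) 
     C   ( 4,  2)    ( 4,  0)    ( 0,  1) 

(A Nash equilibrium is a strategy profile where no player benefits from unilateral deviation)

Nash equilibrium: (C, X)

Work:
Best responses:
  P1 vs X: payoffs [3, 3, 4] → best response C (payoff 4)
  P1 vs Y: payoffs [2, 1, 4] → best response C (payoff 4)
  P1 vs Z: payoffs [1, 0, 0] → best response A (payoff 1)
  P2 vs A: payoffs [3, 2, 1] → best response X (payoff 3)
  P2 vs B: payoffs [1, 2, 4] → best response Z (payoff 4)
  P2 vs C: payoffs [2, 0, 1] → best response X (payoff 2)
Mutual best responses: (C,X) → Nash equilibria.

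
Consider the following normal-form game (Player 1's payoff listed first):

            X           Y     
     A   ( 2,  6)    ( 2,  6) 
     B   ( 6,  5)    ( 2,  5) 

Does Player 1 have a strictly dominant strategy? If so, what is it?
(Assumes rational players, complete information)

No strictly dominant strategy exists for Player 1

Work:
A strategy strictly dominates another if it gives a strictly higher payoff against every opponent action. Compare each pair of P1's strategies column-by-column:
  A vs B: [2 vs 6, 2 vs 2] → A does not strictly dominate B (column X: 2 ≤ 6)
  B vs A: [6 vs 2, 2 vs 2] → B does not strictly dominate A (column Y: 2 ≤ 2)
No single strategy strictly dominates all others → no strictly dominant strategy.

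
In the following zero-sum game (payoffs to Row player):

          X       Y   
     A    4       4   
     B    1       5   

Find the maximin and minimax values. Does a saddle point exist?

Maximin = 4, Minimax = 4, Saddle: True

Work:
Row minimums: [4, 1] → maximin = 4
Column maximums: [4, 5] → minimax = 4
Saddle point exists! Game value = 4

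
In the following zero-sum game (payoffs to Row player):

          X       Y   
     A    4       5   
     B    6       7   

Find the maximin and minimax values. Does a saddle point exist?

Maximin = 6, Minimax = 6, Saddle: True

Work:
Row minimums: [4, 6] → maximin = 6
Column maximums: [6, 7] → minimax = 6
Saddle point exists! Game value = 6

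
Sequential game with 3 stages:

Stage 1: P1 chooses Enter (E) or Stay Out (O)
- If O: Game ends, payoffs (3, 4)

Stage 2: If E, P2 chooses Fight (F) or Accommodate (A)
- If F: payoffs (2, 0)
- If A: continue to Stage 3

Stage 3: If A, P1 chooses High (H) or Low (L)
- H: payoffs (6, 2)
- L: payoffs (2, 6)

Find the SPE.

SPE: (E, A, H); Outcome (6, 2)

Work:
Stage 3: P1 chooses H (6 vs 2)
Stage 2: P2: F->0, A->2 (anticipating H). Choose A
Stage 1: P1: O->3, E->6 (anticipating A, H). Choose E
SPE path: E -> A -> H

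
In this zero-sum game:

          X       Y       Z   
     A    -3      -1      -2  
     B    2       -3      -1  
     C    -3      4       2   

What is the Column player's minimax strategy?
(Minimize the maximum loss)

Column should play X or Z (all achieve the minimum), value = 2

Work:
Column player minimizes Row's maximum payoff:
Column X: max payoff to Row = 2
Column Y: max payoff to Row = 4
Column Z: max payoff to Row = 2
Minimum is 2, achieved by columns X, Z (tied).
Each of X or Z is a minimax strategy.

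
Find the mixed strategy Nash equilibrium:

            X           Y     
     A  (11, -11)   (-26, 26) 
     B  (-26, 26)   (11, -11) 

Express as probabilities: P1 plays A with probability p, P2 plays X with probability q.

p = 0.5, q = 0.5

Work:
Find probabilities that make opponent indifferent:
P2 chooses q to make P1 indifferent between A and B
P1 chooses p to make P2 indifferent between X and Y
Mixed NE: P1 plays (A: 0.5, B: 0.5), P2 plays (X: 0.5, Y: 0.5)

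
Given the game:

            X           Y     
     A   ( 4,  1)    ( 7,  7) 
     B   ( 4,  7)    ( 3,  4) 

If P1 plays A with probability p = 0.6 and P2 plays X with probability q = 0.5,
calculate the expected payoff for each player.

E[P1] = 4.7, E[P2] = 4.6

Work:
E[P1] = p·q·π₁(A,X) + p·(1-q)·π₁(A,Y) + (1-p)·q·π₁(B,X) + (1-p)·(1-q)·π₁(B,Y)
= 0.6·0.5·4 + 0.6·0.5·7 + 0.4·0.5·4 + 0.4·0.5·3
= 4.7

E[P2] = 4.6 (similar calculation)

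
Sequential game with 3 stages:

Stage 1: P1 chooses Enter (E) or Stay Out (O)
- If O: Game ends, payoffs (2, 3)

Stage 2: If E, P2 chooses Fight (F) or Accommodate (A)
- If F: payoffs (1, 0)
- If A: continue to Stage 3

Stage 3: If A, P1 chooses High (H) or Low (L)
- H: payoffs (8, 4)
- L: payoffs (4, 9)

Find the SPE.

SPE: (E, A, H); Outcome (8, 4)

Work:
Stage 3: P1 chooses H (8 vs 4)
Stage 2: P2: F->0, A->4 (anticipating H). Choose A
Stage 1: P1: O->2, E->8 (anticipating A, H). Choose E
SPE path: E -> A -> H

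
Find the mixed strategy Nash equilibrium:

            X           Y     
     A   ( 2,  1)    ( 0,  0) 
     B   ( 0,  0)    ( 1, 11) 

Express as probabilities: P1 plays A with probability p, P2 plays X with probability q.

p = 0.9167, q = 0.3333

Work:
Find probabilities that make opponent indifferent:
P2 chooses q to make P1 indifferent between A and B
P1 chooses p to make P2 indifferent between X and Y
Mixed NE: P1 plays (A: 0.9167, B: 0.0833), P2 plays (X: 0.3333, Y: 0.6667)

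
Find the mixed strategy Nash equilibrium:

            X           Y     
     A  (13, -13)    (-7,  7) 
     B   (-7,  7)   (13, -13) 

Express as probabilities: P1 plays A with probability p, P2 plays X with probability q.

p = 0.5, q = 0.5

Work:
Find probabilities that make opponent indifferent:
P2 chooses q to make P1 indifferent between A and B
P1 chooses p to make P2 indifferent between X and Y
Mixed NE: P1 plays (A: 0.5, B: 0.5), P2 plays (X: 0.5, Y: 0.5)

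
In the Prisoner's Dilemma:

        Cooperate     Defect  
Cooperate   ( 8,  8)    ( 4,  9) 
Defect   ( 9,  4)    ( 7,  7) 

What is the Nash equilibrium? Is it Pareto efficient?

(Defect, Defect) is NE; not Pareto efficient

Work:
Defect dominates Cooperate for both players:
If P2 cooperates: Defect (9) > Cooperate (8)
If P2 defects: Defect (7) > Cooperate (4)
NE: (Defect, Defect) with payoff (7, 7)
But (Cooperate, Cooperate) = (8, 8) Pareto dominates (7, 7)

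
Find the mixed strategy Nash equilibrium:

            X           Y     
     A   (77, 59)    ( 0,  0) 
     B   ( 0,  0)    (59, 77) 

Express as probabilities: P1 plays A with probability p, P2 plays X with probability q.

p = 0.5662, q = 0.4338

Work:
Find probabilities that make opponent indifferent:
P2 chooses q to make P1 indifferent between A and B
P1 chooses p to make P2 indifferent between X and Y
Mixed NE: P1 plays (A: 0.5662, B: 0.4338), P2 plays (X: 0.4338, Y: 0.5662)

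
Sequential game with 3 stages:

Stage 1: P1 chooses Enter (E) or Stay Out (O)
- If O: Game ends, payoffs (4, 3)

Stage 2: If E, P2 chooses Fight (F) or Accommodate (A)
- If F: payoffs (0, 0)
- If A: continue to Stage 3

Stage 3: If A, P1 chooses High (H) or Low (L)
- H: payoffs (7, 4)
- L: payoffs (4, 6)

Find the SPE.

SPE: (E, A, H); Outcome (7, 4)

Work:
Stage 3: P1 chooses H (7 vs 4)
Stage 2: P2: F->0, A->4 (anticipating H). Choose A
Stage 1: P1: O->4, E->7 (anticipating A, H). Choose E
SPE path: E -> A -> H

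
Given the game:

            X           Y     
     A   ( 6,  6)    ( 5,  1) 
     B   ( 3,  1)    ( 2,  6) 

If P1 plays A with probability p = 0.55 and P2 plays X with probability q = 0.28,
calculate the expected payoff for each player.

E[P1] = 3.93, E[P2] = 3.39

Work:
E[P1] = p·q·π₁(A,X) + p·(1-q)·π₁(A,Y) + (1-p)·q·π₁(B,X) + (1-p)·(1-q)·π₁(B,Y)
= 0.55·0.28·6 + 0.55·0.72·5 + 0.45·0.28·3 + 0.45·0.72·2
= 3.93

E[P2] = 3.39 (similar calculation)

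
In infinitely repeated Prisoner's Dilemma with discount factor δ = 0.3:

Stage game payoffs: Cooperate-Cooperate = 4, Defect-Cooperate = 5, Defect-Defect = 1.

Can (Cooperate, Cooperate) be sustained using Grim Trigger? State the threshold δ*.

δ* = 0.25; since δ = 0.3 ≥ 0.25, cooperation can be sustained

Work:
For Grim Trigger:
Cooperate forever: 4/(1-δ)
Defect then punished: 5 + 1·δ/(1-δ)
Need: 4/(1-δ) ≥ 5 + 1·δ/(1-δ)
Solving: δ ≥ (T-R)/(T-P) = (5-4)/(5-1) = 0.25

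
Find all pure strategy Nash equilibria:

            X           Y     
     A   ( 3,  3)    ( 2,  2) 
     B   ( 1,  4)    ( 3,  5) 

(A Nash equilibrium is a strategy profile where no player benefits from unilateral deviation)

Nash equilibrium: (A, X), (B, Y)

Work:
Best responses:
  P1 vs X: payoffs [3, 1] → best response A (payoff 3)
  P1 vs Y: payoffs [2, 3] → best response B (payoff 3)
  P2 vs A: payoffs [3, 2] → best response X (payoff 3)
  P2 vs B: payoffs [4, 5] → best response Y (payoff 5)
Mutual best responses: (A,X), (B,Y) → Nash equilibria.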